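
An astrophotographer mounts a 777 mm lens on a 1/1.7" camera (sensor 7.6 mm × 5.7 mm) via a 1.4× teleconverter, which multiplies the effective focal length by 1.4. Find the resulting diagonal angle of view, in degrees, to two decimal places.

Effective focal length f = 777 × 1.4 = 1087.8 mm.
Sensor diagonal = √(7.6² + 5.7²) = √90.2500 ≈ 9.5000 mm.
α = 2·arctan(9.500 / (2 × 1087.8)) = 2·arctan(0.00437) ≈ 0.5004°.

0.50°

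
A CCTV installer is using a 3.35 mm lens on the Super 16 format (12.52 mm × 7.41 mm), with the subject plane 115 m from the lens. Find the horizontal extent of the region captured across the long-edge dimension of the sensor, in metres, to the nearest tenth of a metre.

dₒ: 115 m = 115000 mm.
Similar triangles through the lens centre give W/dₒ = w/dᵢ; with 1/f = 1/dₒ + 1/dᵢ this gives W = w·(dₒ − f)/f.
W = 12.52 mm × (115000 − 3.35) / 3.35 = 12.52 × 34327.3582 ≈ 429778.525 mm = 429.779 m.

429.8 m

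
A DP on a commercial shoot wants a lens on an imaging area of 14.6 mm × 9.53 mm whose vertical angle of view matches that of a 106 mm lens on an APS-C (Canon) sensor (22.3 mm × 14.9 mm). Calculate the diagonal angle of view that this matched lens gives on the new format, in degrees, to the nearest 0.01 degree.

14.65°

Equal vertical AOV ⇒ f₂ = f₁ · 9.53/14.9 = 106 × 0.63960 ≈ 67.7973 mm.
Sensor diagonal = √(14.6² + 9.53²) = √303.9809 ≈ 17.4350 mm.
Diagonal AOV on the new format = 2·arctan(17.4350 / (2 × 67.7973)) = 2·arctan(0.12858) ≈ 14.6540°.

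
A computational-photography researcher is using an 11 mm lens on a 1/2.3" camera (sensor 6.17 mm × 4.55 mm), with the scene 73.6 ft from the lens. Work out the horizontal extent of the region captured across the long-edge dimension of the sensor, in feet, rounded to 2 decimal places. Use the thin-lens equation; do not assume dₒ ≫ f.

dₒ: 73.6 ft × 304.8 mm/ft = 22433.28 mm.
Similar triangles through the lens centre give W/dₒ = w/dᵢ; with 1/f = 1/dₒ + 1/dᵢ this gives W = w·(dₒ − f)/f.
W = 6.17 mm × (22433.3 − 11) / 11 = 6.17 × 2038.3890 ≈ 12576.860 mm = 12576.860/304.8 ft = 41.2627 ft.

41.26 ft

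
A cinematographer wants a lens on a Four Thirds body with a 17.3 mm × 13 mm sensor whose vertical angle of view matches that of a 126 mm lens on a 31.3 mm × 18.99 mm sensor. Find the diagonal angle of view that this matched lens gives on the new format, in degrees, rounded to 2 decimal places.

14.30°

Equal vertical AOV ⇒ f₂ = f₁ · 13/18.99 = 126 × 0.68457 ≈ 86.2559 mm.
Sensor diagonal = √(17.3² + 13²) = √468.2900 ≈ 21.6400 mm.
Diagonal AOV on the new format = 2·arctan(21.6400 / (2 × 86.2559)) = 2·arctan(0.12544) ≈ 14.2998°.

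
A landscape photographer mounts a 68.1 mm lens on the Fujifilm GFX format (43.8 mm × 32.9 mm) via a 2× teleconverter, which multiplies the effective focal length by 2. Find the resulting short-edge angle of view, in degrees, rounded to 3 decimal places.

Effective focal length f = 68.1 × 2 = 136.2 mm.
α = 2·arctan(32.9 / (2 × 136.2)) = 2·arctan(0.12078) ≈ 13.7735°.

13.773°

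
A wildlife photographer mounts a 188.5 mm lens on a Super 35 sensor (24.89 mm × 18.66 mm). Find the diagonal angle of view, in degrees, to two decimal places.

9.43°

Sensor diagonal = √(24.89² + 18.66²) = √967.7077 ≈ 31.1080 mm.
Angle of view α = 2·arctan(d/2f) with d = 31.1080 mm and f = 188.5 mm.
d/2f = 0.08251; arctan(0.08251) ≈ 4.7171°, so α ≈ 9.4341°.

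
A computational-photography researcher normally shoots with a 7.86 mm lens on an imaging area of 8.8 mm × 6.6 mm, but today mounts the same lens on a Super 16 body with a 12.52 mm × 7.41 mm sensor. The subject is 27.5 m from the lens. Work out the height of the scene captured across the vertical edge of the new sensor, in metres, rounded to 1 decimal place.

25.9 m

The focal length stays 7.86 mm; the relevant sensor dimension is now h = 7.41 mm. Object distance dₒ = 27.5 m = 27500 mm.
Thin-lens field height W = h·(dₒ − f)/f = 7.41 × (27500 − 7.86)/7.86 ≈ 25918.163 mm = 25.9182 m.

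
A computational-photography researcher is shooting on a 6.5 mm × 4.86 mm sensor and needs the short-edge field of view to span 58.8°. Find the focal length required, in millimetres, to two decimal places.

4.31 mm

From α = 2·arctan(h/2f) we get f = h / (2·tan(α/2)).
With h = 4.86 mm and α/2 = 29.4°, tan(α/2) ≈ 0.56347, so f ≈ 4.86 / 1.12694 ≈ 4.3126 mm.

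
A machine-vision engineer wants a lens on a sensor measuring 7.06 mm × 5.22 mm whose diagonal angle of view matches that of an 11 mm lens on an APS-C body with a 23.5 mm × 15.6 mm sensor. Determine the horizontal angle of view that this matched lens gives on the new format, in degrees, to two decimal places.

Sensor diagonal = √(23.5² + 15.6²) = √795.6100 ≈ 28.2066 mm.
Sensor diagonal = √(7.06² + 5.22²) = √77.0920 ≈ 8.7802 mm.
Equal diagonal AOV ⇒ f₂ = f₁ · 8.7802/28.2066 = 11 × 0.31128 ≈ 3.4241 mm.
Horizontal AOV on the new format = 2·arctan(7.06 / (2 × 3.4241)) = 2·arctan(1.03093) ≈ 91.7448°.

91.74°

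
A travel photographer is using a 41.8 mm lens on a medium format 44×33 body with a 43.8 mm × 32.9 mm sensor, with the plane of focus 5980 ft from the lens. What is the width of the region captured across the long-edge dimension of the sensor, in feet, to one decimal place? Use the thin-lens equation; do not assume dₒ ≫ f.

dₒ: 5980 ft × 304.8 mm/ft = 1822703.94 mm.
Similar triangles through the lens centre give W/dₒ = w/dᵢ; with 1/f = 1/dₒ + 1/dᵢ this gives W = w·(dₒ − f)/f.
W = 43.8 mm × (1.8227e+06 − 41.8) / 41.8 = 43.8 × 43604.3575 ≈ 1909870.857 mm = 1909870.857/304.8 ft = 6265.98 ft.

6266.0 ft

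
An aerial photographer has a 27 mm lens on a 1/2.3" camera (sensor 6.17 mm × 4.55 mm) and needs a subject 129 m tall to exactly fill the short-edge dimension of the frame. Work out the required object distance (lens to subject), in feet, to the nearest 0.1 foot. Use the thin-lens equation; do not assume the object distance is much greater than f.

2511.6 ft

W: 129 m = 129000 mm.
Magnification m = h/W = dᵢ/dₒ; combined with 1/f = 1/dₒ + 1/dᵢ this gives dₒ = f·(1 + W/h).
dₒ = 27 mm × (1 + 129000/4.55) = 27 × 28352.6484 ≈ 765521.505 mm = 765521.505/304.8 ft = 2511.55 ft.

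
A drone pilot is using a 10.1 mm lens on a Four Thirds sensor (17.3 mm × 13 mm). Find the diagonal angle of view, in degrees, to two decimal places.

Sensor diagonal = √(17.3² + 13²) = √468.2900 ≈ 21.6400 mm.
Angle of view α = 2·arctan(d/2f) with d = 21.6400 mm and f = 10.1 mm.
d/2f = 1.07129; arctan(1.07129) ≈ 46.9712°, so α ≈ 93.9423°.

93.94°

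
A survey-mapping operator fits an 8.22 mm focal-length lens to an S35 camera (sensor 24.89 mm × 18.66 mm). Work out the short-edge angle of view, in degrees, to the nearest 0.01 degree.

97.24°

Angle of view α = 2·arctan(h/2f) with h = 18.66 mm and f = 8.22 mm.
h/2f = 1.13504; arctan(1.13504) ≈ 48.6190°, so α ≈ 97.2380°.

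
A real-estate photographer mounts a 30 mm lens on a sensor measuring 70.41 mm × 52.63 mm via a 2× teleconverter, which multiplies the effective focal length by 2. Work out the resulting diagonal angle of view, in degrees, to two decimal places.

72.45°

Effective focal length f = 30 × 2 = 60 mm.
Sensor diagonal = √(70.41² + 52.63²) = √7727.4850 ≈ 87.9061 mm.
α = 2·arctan(87.906 / (2 × 60)) = 2·arctan(0.73255) ≈ 72.4494°.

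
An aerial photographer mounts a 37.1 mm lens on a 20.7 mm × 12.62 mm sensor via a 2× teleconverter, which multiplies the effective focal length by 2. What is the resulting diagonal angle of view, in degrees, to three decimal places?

Effective focal length f = 37.1 × 2 = 74.2 mm.
Sensor diagonal = √(20.7² + 12.62²) = √587.7544 ≈ 24.2436 mm.
α = 2·arctan(24.244 / (2 × 74.2)) = 2·arctan(0.16337) ≈ 18.5565°.

18.557°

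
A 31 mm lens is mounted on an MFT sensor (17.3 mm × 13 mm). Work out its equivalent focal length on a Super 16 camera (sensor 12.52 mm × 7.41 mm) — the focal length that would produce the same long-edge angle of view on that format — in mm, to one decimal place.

22.4 mm

Equal angle of view means equal width/f ratio, so f₂ = f₁ · (width₂/width₁) = 31 × 12.52/17.3.
f₂ = 31 × 0.72370 ≈ 22.435 mm.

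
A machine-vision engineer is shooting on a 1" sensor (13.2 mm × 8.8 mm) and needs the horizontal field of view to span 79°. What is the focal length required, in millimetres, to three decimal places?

From α = 2·arctan(w/2f) we get f = w / (2·tan(α/2)).
With w = 13.2 mm and α/2 = 39.5°, tan(α/2) ≈ 0.82434, so f ≈ 13.2 / 1.64867 ≈ 8.0064 mm.

8.006 mm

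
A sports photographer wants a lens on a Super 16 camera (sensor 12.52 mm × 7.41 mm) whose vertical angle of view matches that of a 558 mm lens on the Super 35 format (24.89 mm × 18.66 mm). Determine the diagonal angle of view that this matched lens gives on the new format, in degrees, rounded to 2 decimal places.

3.76°

Equal vertical AOV ⇒ f₂ = f₁ · 7.41/18.66 = 558 × 0.39711 ≈ 221.5852 mm.
Sensor diagonal = √(12.52² + 7.41²) = √211.6585 ≈ 14.5485 mm.
Diagonal AOV on the new format = 2·arctan(14.5485 / (2 × 221.5852)) = 2·arctan(0.03283) ≈ 3.7605°.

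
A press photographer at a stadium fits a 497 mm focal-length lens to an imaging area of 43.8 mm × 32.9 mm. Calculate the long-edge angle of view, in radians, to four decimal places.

Angle of view α = 2·arctan(w/2f) with w = 43.8 mm and f = 497 mm.
w/2f = 0.04406; arctan(0.04406) ≈ 0.0440 rad, so α ≈ 0.0881 rad.

0.0881 rad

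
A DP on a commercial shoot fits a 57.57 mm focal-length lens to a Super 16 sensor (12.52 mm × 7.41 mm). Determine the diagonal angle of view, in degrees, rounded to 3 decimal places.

Sensor diagonal = √(12.52² + 7.41²) = √211.6585 ≈ 14.5485 mm.
Angle of view α = 2·arctan(d/2f) with d = 14.5485 mm and f = 57.57 mm.
d/2f = 0.12635; arctan(0.12635) ≈ 7.2014°, so α ≈ 14.4029°.

14.403°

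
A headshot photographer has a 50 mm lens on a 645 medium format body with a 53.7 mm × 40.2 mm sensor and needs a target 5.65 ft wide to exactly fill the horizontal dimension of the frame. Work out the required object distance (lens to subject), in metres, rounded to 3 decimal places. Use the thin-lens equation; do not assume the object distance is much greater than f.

W: 5.65 ft × 304.8 mm/ft = 1722.12 mm.
Magnification m = w/W = dᵢ/dₒ; combined with 1/f = 1/dₒ + 1/dᵢ this gives dₒ = f·(1 + W/w).
dₒ = 50 mm × (1 + 1722.12/53.7) = 50 × 33.0693 ≈ 1653.464 mm = 1.65346 m.

1.653 m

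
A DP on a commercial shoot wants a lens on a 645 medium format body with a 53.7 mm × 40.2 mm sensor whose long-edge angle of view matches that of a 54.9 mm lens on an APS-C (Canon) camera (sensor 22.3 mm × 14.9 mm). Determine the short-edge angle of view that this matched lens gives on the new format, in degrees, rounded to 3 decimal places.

17.290°

Equal long-edge AOV ⇒ f₂ = f₁ · 53.7/22.3 = 54.9 × 2.40807 ≈ 132.2031 mm.
Short-edge AOV on the new format = 2·arctan(40.2 / (2 × 132.2031)) = 2·arctan(0.15204) ≈ 17.2899°.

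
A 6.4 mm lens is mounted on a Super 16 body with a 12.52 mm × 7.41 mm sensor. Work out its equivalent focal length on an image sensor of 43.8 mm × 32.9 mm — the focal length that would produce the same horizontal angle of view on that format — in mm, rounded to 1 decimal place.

22.4 mm

Equal angle of view means equal width/f ratio, so f₂ = f₁ · (width₂/width₁) = 6.4 × 43.8/12.52.
f₂ = 6.4 × 3.49840 ≈ 22.390 mm.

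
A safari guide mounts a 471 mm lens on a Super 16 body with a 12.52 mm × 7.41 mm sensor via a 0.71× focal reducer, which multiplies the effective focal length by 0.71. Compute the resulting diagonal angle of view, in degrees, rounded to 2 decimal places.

Effective focal length f = 471 × 0.71 = 334.41 mm.
Sensor diagonal = √(12.52² + 7.41²) = √211.6585 ≈ 14.5485 mm.
α = 2·arctan(14.548 / (2 × 334.41)) = 2·arctan(0.02175) ≈ 2.4923°.

2.49°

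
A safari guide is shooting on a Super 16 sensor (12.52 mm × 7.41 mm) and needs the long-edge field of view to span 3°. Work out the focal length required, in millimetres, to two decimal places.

239.06 mm

From α = 2·arctan(w/2f) we get f = w / (2·tan(α/2)).
With w = 12.52 mm and α/2 = 1.5°, tan(α/2) ≈ 0.02619, so f ≈ 12.52 / 0.05237 ≈ 239.0598 mm.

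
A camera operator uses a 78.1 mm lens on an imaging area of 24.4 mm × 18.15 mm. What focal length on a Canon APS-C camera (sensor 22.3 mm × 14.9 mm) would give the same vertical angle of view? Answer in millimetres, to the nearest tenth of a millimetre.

Equal angle of view means equal height/f ratio, so f₂ = f₁ · (height₂/height₁) = 78.1 × 14.9/18.15.
f₂ = 78.1 × 0.82094 ≈ 64.115 mm.

64.1 mm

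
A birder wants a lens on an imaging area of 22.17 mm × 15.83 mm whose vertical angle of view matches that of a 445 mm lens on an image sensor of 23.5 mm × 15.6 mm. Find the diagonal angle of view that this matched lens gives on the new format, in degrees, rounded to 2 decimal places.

3.46°

Equal vertical AOV ⇒ f₂ = f₁ · 15.83/15.6 = 445 × 1.01474 ≈ 451.5609 mm.
Sensor diagonal = √(22.17² + 15.83²) = √742.0978 ≈ 27.2415 mm.
Diagonal AOV on the new format = 2·arctan(27.2415 / (2 × 451.5609)) = 2·arctan(0.03016) ≈ 3.4555°.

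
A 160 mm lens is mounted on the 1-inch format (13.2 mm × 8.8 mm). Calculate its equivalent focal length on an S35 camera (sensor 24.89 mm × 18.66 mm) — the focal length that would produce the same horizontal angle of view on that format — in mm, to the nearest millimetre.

Equal angle of view means equal width/f ratio, so f₂ = f₁ · (width₂/width₁) = 160 × 24.89/13.2.
f₂ = 160 × 1.88561 ≈ 301.697 mm.

302 mm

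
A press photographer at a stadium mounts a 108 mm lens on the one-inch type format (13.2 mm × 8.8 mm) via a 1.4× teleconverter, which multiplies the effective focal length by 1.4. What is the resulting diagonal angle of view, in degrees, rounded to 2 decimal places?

6.01°

Effective focal length f = 108 × 1.4 = 151.2 mm.
Sensor diagonal = √(13.2² + 8.8²) = √251.6800 ≈ 15.8644 mm.
α = 2·arctan(15.864 / (2 × 151.2)) = 2·arctan(0.05246) ≈ 6.0062°.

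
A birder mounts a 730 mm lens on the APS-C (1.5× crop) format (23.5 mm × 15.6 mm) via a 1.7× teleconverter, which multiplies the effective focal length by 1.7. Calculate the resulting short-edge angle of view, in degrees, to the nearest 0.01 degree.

Effective focal length f = 730 × 1.7 = 1241 mm.
α = 2·arctan(15.6 / (2 × 1241)) = 2·arctan(0.00629) ≈ 0.7202°.

0.72°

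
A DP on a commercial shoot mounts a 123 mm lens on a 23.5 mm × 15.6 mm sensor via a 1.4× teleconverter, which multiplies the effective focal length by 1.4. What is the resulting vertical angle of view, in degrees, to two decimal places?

Effective focal length f = 123 × 1.4 = 172.2 mm.
α = 2·arctan(15.6 / (2 × 172.2)) = 2·arctan(0.04530) ≈ 5.1870°.

5.19°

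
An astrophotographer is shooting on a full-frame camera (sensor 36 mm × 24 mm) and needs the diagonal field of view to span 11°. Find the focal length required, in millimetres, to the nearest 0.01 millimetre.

224.67 mm

Sensor diagonal = √(36² + 24²) = √1872.0000 ≈ 43.2666 mm.
From α = 2·arctan(d/2f) we get f = d / (2·tan(α/2)).
With d = 43.2666 mm and α/2 = 5.5°, tan(α/2) ≈ 0.09629, so f ≈ 43.2666 / 0.19258 ≈ 224.6705 mm.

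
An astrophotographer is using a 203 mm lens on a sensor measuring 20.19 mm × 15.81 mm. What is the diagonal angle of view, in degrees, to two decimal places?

Sensor diagonal = √(20.19² + 15.81²) = √657.5922 ≈ 25.6436 mm.
Angle of view α = 2·arctan(d/2f) with d = 25.6436 mm and f = 203 mm.
d/2f = 0.06316; arctan(0.06316) ≈ 3.6141°, so α ≈ 7.2282°.

7.23°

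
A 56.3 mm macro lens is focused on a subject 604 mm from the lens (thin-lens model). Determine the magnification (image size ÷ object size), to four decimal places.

0.1028×

Thin lens: 1/f = 1/dₒ + 1/dᵢ → 1/dᵢ = 1/56.3 − 1/604 = 0.0161064 mm⁻¹, so dᵢ ≈ 62.0873 mm.
Magnification m = dᵢ/dₒ = 62.0873/604 ≈ 0.10279.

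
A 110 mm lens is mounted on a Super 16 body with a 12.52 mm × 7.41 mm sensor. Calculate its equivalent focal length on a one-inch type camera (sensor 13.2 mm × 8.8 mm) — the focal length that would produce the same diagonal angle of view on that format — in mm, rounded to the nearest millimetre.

120 mm

Sensor diagonal = √(12.52² + 7.41²) = √211.6585 ≈ 14.5485 mm.
Sensor diagonal = √(13.2² + 8.8²) = √251.6800 ≈ 15.8644 mm.
Equal angle of view means equal diagonal/f ratio, so f₂ = f₁ · (diagonal₂/diagonal₁) = 110 × 15.8644/14.5485.
f₂ = 110 × 1.09045 ≈ 119.950 mm.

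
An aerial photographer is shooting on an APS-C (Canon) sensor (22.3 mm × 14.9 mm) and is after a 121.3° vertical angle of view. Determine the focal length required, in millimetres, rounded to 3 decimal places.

From α = 2·arctan(h/2f) we get f = h / (2·tan(α/2)).
With h = 14.9 mm and α/2 = 60.65°, tan(α/2) ≈ 1.77834, so f ≈ 14.9 / 3.55668 ≈ 4.1893 mm.

4.189 mm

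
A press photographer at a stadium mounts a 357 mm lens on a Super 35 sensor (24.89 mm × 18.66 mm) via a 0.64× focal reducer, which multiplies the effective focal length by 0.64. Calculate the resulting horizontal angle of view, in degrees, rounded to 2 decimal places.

6.24°

Effective focal length f = 357 × 0.64 = 228.48 mm.
α = 2·arctan(24.89 / (2 × 228.48)) = 2·arctan(0.05447) ≈ 6.2355°.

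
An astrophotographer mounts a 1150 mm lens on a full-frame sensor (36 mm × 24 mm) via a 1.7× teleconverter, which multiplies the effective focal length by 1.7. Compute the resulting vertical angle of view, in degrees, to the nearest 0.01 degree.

Effective focal length f = 1150 × 1.7 = 1955 mm.
α = 2·arctan(24 / (2 × 1955)) = 2·arctan(0.00614) ≈ 0.7034°.

0.70°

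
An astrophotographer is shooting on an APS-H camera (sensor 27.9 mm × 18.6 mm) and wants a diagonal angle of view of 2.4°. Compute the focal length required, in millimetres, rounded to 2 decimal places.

800.39 mm

Sensor diagonal = √(27.9² + 18.6²) = √1124.3700 ≈ 33.5316 mm.
From α = 2·arctan(d/2f) we get f = d / (2·tan(α/2)).
With d = 33.5316 mm and α/2 = 1.2°, tan(α/2) ≈ 0.02095, so f ≈ 33.5316 / 0.04189 ≈ 800.3916 mm.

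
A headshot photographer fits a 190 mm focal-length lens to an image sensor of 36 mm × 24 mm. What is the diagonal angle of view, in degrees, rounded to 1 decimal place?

13.0°

Sensor diagonal = √(36² + 24²) = √1872.0000 ≈ 43.2666 mm.
Angle of view α = 2·arctan(d/2f) with d = 43.2666 mm and f = 190 mm.
d/2f = 0.11386; arctan(0.11386) ≈ 6.4957°, so α ≈ 12.9914°.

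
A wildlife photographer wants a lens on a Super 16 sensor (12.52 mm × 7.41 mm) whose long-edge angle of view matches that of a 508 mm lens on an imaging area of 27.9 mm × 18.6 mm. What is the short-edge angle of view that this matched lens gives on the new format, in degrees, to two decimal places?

1.86°

Equal long-edge AOV ⇒ f₂ = f₁ · 12.52/27.9 = 508 × 0.44875 ≈ 227.9627 mm.
Short-edge AOV on the new format = 2·arctan(7.41 / (2 × 227.9627)) = 2·arctan(0.01625) ≈ 1.8623°.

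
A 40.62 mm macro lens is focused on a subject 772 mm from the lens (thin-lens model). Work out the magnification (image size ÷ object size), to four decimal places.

Thin lens: 1/f = 1/dₒ + 1/dᵢ → 1/dᵢ = 1/40.62 − 1/772 = 0.0233231 mm⁻¹, so dᵢ ≈ 42.8760 mm.
Magnification m = dᵢ/dₒ = 42.8760/772 ≈ 0.05554.

0.0555×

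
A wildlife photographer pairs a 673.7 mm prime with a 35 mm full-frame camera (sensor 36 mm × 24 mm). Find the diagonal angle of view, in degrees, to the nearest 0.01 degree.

Sensor diagonal = √(36² + 24²) = √1872.0000 ≈ 43.2666 mm.
Angle of view α = 2·arctan(d/2f) with d = 43.2666 mm and f = 673.7 mm.
d/2f = 0.03211; arctan(0.03211) ≈ 1.8392°, so α ≈ 3.6784°.

3.68°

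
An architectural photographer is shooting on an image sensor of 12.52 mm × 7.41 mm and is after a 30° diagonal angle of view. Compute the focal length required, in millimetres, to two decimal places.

27.15 mm

Sensor diagonal = √(12.52² + 7.41²) = √211.6585 ≈ 14.5485 mm.
From α = 2·arctan(d/2f) we get f = d / (2·tan(α/2)).
With d = 14.5485 mm and α/2 = 15°, tan(α/2) ≈ 0.26795, so f ≈ 14.5485 / 0.53590 ≈ 27.1478 mm.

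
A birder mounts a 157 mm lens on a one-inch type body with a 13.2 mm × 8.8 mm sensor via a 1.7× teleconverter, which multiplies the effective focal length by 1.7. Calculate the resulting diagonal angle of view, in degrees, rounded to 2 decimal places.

Effective focal length f = 157 × 1.7 = 266.9 mm.
Sensor diagonal = √(13.2² + 8.8²) = √251.6800 ≈ 15.8644 mm.
α = 2·arctan(15.864 / (2 × 266.9)) = 2·arctan(0.02972) ≈ 3.4046°.

3.40°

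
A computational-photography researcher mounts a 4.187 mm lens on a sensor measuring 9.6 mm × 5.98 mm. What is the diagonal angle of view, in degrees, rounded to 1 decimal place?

Sensor diagonal = √(9.6² + 5.98²) = √127.9204 ≈ 11.3102 mm.
Angle of view α = 2·arctan(d/2f) with d = 11.3102 mm and f = 4.187 mm.
d/2f = 1.35063; arctan(1.35063) ≈ 53.4840°, so α ≈ 106.9679°.

107.0°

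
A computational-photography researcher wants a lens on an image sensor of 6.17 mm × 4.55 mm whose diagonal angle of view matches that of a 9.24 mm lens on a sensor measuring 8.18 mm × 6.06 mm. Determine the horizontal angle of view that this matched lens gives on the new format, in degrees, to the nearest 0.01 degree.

47.82°

Sensor diagonal = √(8.18² + 6.06²) = √103.6360 ≈ 10.1802 mm.
Sensor diagonal = √(6.17² + 4.55²) = √58.7714 ≈ 7.6663 mm.
Equal diagonal AOV ⇒ f₂ = f₁ · 7.6663/10.1802 = 9.24 × 0.75306 ≈ 6.9582 mm.
Horizontal AOV on the new format = 2·arctan(6.17 / (2 × 6.9582)) = 2·arctan(0.44336) ≈ 47.8211°.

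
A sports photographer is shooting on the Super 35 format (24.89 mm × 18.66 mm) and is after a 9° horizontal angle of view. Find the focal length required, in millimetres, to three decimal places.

158.129 mm

From α = 2·arctan(w/2f) we get f = w / (2·tan(α/2)).
With w = 24.89 mm and α/2 = 4.5°, tan(α/2) ≈ 0.07870, so f ≈ 24.89 / 0.15740 ≈ 158.1287 mm.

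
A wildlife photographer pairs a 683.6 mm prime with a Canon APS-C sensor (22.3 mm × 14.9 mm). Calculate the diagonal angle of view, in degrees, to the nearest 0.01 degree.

2.25°

Sensor diagonal = √(22.3² + 14.9²) = √719.3000 ≈ 26.8198 mm.
Angle of view α = 2·arctan(d/2f) with d = 26.8198 mm and f = 683.6 mm.
d/2f = 0.01962; arctan(0.01962) ≈ 1.1238°, so α ≈ 2.2476°.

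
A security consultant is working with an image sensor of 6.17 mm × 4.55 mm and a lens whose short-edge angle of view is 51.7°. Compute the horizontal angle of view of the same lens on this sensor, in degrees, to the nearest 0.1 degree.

From the short-edge AOV: f = 4.55 / (2·tan(25.85°)) = 4.55 / 0.96899 ≈ 4.6956 mm.
Horizontal AOV = 2·arctan(6.17 / (2 × 4.6956)) = 2·arctan(0.65700) ≈ 66.6097°.

66.6°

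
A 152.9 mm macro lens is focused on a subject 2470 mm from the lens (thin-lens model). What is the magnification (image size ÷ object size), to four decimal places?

0.0660×

Thin lens: 1/f = 1/dₒ + 1/dᵢ → 1/dᵢ = 1/152.9 − 1/2470 = 0.0061354 mm⁻¹, so dᵢ ≈ 162.9895 mm.
Magnification m = dᵢ/dₒ = 162.9895/2470 ≈ 0.06599.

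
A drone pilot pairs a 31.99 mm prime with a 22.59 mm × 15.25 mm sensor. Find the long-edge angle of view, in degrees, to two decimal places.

38.89°

Angle of view α = 2·arctan(w/2f) with w = 22.59 mm and f = 31.99 mm.
w/2f = 0.35308; arctan(0.35308) ≈ 19.4471°, so α ≈ 38.8941°.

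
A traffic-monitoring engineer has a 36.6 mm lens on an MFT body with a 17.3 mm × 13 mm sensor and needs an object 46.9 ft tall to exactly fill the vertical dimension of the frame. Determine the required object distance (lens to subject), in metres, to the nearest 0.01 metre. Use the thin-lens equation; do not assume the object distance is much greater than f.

40.28 m

W: 46.9 ft × 304.8 mm/ft = 14295.12 mm.
Magnification m = h/W = dᵢ/dₒ; combined with 1/f = 1/dₒ + 1/dᵢ this gives dₒ = f·(1 + W/h).
dₒ = 36.6 mm × (1 + 14295.1/13) = 36.6 × 1100.6246 ≈ 40282.860 mm = 40.2829 m.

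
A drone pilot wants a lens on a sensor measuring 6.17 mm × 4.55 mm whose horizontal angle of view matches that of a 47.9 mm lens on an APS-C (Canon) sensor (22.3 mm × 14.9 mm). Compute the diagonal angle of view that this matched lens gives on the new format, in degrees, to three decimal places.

32.262°

Equal horizontal AOV ⇒ f₂ = f₁ · 6.17/22.3 = 47.9 × 0.27668 ≈ 13.2530 mm.
Sensor diagonal = √(6.17² + 4.55²) = √58.7714 ≈ 7.6663 mm.
Diagonal AOV on the new format = 2·arctan(7.6663 / (2 × 13.2530)) = 2·arctan(0.28923) ≈ 32.2625°.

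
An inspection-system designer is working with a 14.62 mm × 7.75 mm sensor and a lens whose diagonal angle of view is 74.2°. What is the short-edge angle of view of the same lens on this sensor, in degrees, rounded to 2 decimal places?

39.01°

Sensor diagonal = √(14.62² + 7.75²) = √273.8069 ≈ 16.5471 mm.
From the diagonal AOV: f = 16.5471 / (2·tan(37.1°)) = 16.5471 / 1.51259 ≈ 10.9396 mm.
Short-edge AOV = 2·arctan(7.75 / (2 × 10.9396)) = 2·arctan(0.35422) ≈ 39.0101°.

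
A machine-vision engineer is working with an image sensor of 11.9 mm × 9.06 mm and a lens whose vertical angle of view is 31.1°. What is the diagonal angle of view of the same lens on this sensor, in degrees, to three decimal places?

49.345°

From the vertical AOV: f = 9.06 / (2·tan(15.55°)) = 9.06 / 0.55653 ≈ 16.2795 mm.
Sensor diagonal = √(11.9² + 9.06²) = √223.6936 ≈ 14.9564 mm.
Diagonal AOV = 2·arctan(14.9564 / (2 × 16.2795)) = 2·arctan(0.45936) ≈ 49.3446°.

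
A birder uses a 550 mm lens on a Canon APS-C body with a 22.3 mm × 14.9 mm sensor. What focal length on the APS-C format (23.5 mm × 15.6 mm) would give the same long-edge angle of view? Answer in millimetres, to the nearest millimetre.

Equal angle of view means equal width/f ratio, so f₂ = f₁ · (width₂/width₁) = 550 × 23.5/22.3.
f₂ = 550 × 1.05381 ≈ 579.596 mm.

580 mm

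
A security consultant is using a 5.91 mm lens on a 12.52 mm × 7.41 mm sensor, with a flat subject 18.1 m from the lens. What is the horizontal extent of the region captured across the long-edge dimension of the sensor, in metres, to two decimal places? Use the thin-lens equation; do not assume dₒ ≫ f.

dₒ: 18.1 m = 18100 mm.
Similar triangles through the lens centre give W/dₒ = w/dᵢ; with 1/f = 1/dₒ + 1/dᵢ this gives W = w·(dₒ − f)/f.
W = 12.52 mm × (18100 − 5.91) / 5.91 = 12.52 × 3061.6058 ≈ 38331.304 mm = 38.3313 m.

38.33 m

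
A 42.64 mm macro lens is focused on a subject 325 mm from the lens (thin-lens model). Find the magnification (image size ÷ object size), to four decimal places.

0.1510×

Thin lens: 1/f = 1/dₒ + 1/dᵢ → 1/dᵢ = 1/42.64 − 1/325 = 0.0203752 mm⁻¹, so dᵢ ≈ 49.0792 mm.
Magnification m = dᵢ/dₒ = 49.0792/325 ≈ 0.15101.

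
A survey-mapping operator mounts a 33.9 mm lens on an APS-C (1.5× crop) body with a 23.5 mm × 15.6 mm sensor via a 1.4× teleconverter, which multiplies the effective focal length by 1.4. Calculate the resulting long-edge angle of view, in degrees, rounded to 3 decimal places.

Effective focal length f = 33.9 × 1.4 = 47.46 mm.
α = 2·arctan(23.5 / (2 × 47.46)) = 2·arctan(0.24758) ≈ 27.8110°.

27.811°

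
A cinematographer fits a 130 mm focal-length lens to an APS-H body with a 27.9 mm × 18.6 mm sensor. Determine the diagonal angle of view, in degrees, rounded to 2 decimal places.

Sensor diagonal = √(27.9² + 18.6²) = √1124.3700 ≈ 33.5316 mm.
Angle of view α = 2·arctan(d/2f) with d = 33.5316 mm and f = 130 mm.
d/2f = 0.12897; arctan(0.12897) ≈ 7.3487°, so α ≈ 14.6975°.

14.70°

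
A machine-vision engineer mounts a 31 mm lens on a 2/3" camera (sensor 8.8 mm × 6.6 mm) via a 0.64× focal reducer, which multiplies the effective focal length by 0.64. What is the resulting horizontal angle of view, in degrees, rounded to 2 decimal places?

25.01°

Effective focal length f = 31 × 0.64 = 19.84 mm.
α = 2·arctan(8.8 / (2 × 19.84)) = 2·arctan(0.22177) ≈ 25.0087°.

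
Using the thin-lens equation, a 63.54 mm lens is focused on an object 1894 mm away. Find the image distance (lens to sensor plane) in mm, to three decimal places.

1/dᵢ = 1/f − 1/dₒ = 1/63.54 − 1/1894 = 0.0152101 mm⁻¹.
dᵢ = 1/0.0152101 ≈ 65.7456 mm.

65.746 mm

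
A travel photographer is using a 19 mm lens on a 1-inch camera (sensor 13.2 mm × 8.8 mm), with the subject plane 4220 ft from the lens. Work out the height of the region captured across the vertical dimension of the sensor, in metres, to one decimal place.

dₒ: 4220 ft × 304.8 mm/ft = 1286255.96 mm.
Similar triangles through the lens centre give W/dₒ = h/dᵢ; with 1/f = 1/dₒ + 1/dᵢ this gives W = h·(dₒ − f)/f.
W = 8.8 mm × (1.28626e+06 − 19) / 19 = 8.8 × 67696.6820 ≈ 595730.802 mm = 595.731 m.

595.7 m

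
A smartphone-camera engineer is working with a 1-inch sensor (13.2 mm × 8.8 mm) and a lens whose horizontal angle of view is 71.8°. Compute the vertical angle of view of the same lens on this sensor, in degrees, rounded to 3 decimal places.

51.523°

From the horizontal AOV: f = 13.2 / (2·tan(35.9°)) = 13.2 / 1.44776 ≈ 9.1175 mm.
Vertical AOV = 2·arctan(8.8 / (2 × 9.1175)) = 2·arctan(0.48259) ≈ 51.5226°.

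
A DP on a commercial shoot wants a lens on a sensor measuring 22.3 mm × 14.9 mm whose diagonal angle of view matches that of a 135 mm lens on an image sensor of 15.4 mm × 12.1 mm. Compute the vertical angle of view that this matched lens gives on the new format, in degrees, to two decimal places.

Sensor diagonal = √(15.4² + 12.1²) = √383.5700 ≈ 19.5849 mm.
Sensor diagonal = √(22.3² + 14.9²) = √719.3000 ≈ 26.8198 mm.
Equal diagonal AOV ⇒ f₂ = f₁ · 26.8198/19.5849 = 135 × 1.36941 ≈ 184.8700 mm.
Vertical AOV on the new format = 2·arctan(14.9 / (2 × 184.8700)) = 2·arctan(0.04030) ≈ 4.6154°.

4.62°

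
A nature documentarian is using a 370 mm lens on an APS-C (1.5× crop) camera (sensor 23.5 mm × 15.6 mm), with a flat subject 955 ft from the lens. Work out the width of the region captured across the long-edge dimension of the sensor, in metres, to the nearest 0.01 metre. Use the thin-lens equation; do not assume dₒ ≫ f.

18.46 m

dₒ: 955 ft × 304.8 mm/ft = 291083.99 mm.
Similar triangles through the lens centre give W/dₒ = w/dᵢ; with 1/f = 1/dₒ + 1/dᵢ this gives W = w·(dₒ − f)/f.
W = 23.5 mm × (291084 − 370) / 370 = 23.5 × 785.7135 ≈ 18464.267 mm = 18.4643 m.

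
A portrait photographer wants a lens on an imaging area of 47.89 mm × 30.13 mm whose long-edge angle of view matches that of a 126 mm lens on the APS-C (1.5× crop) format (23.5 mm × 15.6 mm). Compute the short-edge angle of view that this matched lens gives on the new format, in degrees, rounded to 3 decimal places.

Equal long-edge AOV ⇒ f₂ = f₁ · 47.89/23.5 = 126 × 2.03787 ≈ 256.7719 mm.
Short-edge AOV on the new format = 2·arctan(30.13 / (2 × 256.7719)) = 2·arctan(0.05867) ≈ 6.7155°.

6.715°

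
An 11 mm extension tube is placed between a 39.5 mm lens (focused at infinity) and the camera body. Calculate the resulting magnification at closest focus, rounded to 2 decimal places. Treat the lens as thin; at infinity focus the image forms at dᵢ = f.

The tube moves the image plane from f to f + e, so dᵢ = 39.5 + 11 = 50.5 mm. Focus is achieved when 1/f = 1/dₒ + 1/dᵢ, giving dₒ = 1/(1/f − 1/(f+e)).
Magnification m = dᵢ/dₒ = (f+e)·(1/f − 1/(f+e)) = e/f = 11/39.5 ≈ 0.2785.

0.28×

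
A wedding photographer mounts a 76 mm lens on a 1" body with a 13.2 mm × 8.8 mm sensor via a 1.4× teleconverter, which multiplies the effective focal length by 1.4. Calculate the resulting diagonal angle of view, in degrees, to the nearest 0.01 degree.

8.53°

Effective focal length f = 76 × 1.4 = 106.4 mm.
Sensor diagonal = √(13.2² + 8.8²) = √251.6800 ≈ 15.8644 mm.
α = 2·arctan(15.864 / (2 × 106.4)) = 2·arctan(0.07455) ≈ 8.5271°.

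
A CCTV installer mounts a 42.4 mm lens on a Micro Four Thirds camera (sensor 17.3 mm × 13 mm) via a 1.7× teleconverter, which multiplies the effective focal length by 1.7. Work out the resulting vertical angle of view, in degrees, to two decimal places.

10.31°

Effective focal length f = 42.4 × 1.7 = 72.08 mm.
α = 2·arctan(13 / (2 × 72.08)) = 2·arctan(0.09018) ≈ 10.3057°.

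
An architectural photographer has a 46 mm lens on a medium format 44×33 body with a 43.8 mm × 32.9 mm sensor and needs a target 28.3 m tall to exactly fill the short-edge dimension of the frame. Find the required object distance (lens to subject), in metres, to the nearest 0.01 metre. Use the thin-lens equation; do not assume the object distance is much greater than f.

39.61 m

W: 28.3 m = 28300 mm.
Magnification m = h/W = dᵢ/dₒ; combined with 1/f = 1/dₒ + 1/dᵢ this gives dₒ = f·(1 + W/h).
dₒ = 46 mm × (1 + 28300/32.9) = 46 × 861.1824 ≈ 39614.389 mm = 39.6144 m.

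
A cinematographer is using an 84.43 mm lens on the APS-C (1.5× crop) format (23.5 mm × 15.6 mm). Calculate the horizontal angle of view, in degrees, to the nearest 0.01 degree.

Angle of view α = 2·arctan(w/2f) with w = 23.5 mm and f = 84.43 mm.
w/2f = 0.13917; arctan(0.13917) ≈ 7.9229°, so α ≈ 15.8458°.

15.85°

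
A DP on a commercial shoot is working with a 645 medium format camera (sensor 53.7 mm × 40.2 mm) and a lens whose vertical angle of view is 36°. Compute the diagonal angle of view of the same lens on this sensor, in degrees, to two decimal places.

56.93°

From the vertical AOV: f = 40.2 / (2·tan(18°)) = 40.2 / 0.64984 ≈ 61.8614 mm.
Sensor diagonal = √(53.7² + 40.2²) = √4499.7300 ≈ 67.0800 mm.
Diagonal AOV = 2·arctan(67.0800 / (2 × 61.8614)) = 2·arctan(0.54218) ≈ 56.9313°.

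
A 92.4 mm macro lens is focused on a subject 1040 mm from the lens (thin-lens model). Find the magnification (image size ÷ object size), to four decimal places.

Thin lens: 1/f = 1/dₒ + 1/dᵢ → 1/dᵢ = 1/92.4 − 1/1040 = 0.0098610 mm⁻¹, so dᵢ ≈ 101.4099 mm.
Magnification m = dᵢ/dₒ = 101.4099/1040 ≈ 0.09751.

0.0975×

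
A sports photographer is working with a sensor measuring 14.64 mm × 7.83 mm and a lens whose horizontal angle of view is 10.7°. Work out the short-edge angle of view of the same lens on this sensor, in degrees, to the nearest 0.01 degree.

From the horizontal AOV: f = 14.64 / (2·tan(5.35°)) = 14.64 / 0.18729 ≈ 78.1655 mm.
Short-edge AOV = 2·arctan(7.83 / (2 × 78.1655)) = 2·arctan(0.05009) ≈ 5.7346°.

5.73°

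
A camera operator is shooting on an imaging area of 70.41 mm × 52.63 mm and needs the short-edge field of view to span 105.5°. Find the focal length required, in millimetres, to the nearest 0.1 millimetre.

20.0 mm

From α = 2·arctan(h/2f) we get f = h / (2·tan(α/2)).
With h = 52.63 mm and α/2 = 52.75°, tan(α/2) ≈ 1.31507, so f ≈ 52.63 / 2.63013 ≈ 20.0104 mm.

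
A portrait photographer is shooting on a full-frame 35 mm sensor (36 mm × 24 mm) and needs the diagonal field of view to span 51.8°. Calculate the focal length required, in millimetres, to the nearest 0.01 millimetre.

Sensor diagonal = √(36² + 24²) = √1872.0000 ≈ 43.2666 mm.
From α = 2·arctan(d/2f) we get f = d / (2·tan(α/2)).
With d = 43.2666 mm and α/2 = 25.9°, tan(α/2) ≈ 0.48557, so f ≈ 43.2666 / 0.97115 ≈ 44.5520 mm.

44.55 mm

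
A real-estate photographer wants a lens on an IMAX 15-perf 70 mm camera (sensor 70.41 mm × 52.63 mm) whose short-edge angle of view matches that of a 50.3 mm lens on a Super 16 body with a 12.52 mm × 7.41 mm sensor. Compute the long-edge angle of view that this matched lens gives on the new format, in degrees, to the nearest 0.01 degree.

Equal short-edge AOV ⇒ f₂ = f₁ · 52.63/7.41 = 50.3 × 7.10256 ≈ 357.2590 mm.
Long-edge AOV on the new format = 2·arctan(70.41 / (2 × 357.2590)) = 2·arctan(0.09854) ≈ 11.2557°.

11.26°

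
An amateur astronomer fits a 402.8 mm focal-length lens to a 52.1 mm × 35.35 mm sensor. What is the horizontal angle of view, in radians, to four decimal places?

Angle of view α = 2·arctan(w/2f) with w = 52.1 mm and f = 402.8 mm.
w/2f = 0.06467; arctan(0.06467) ≈ 0.0646 rad, so α ≈ 0.1292 rad.

0.1292 rad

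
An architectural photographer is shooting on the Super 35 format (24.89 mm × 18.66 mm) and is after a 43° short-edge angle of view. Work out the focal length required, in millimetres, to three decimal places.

From α = 2·arctan(h/2f) we get f = h / (2·tan(α/2)).
With h = 18.66 mm and α/2 = 21.5°, tan(α/2) ≈ 0.39391, so f ≈ 18.66 / 0.78782 ≈ 23.6856 mm.

23.686 mm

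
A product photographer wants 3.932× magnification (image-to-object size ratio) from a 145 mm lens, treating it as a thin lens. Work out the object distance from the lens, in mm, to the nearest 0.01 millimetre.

With m = dᵢ/dₒ and 1/f = 1/dₒ + 1/dᵢ, substituting dᵢ = m·dₒ gives 1/f = (1 + 1/m)/dₒ, hence dₒ = f·(1 + 1/m).
dₒ = 145 × (1 + 1/3.932) = 145 × 1.25432 ≈ 181.877 mm.

181.88 mm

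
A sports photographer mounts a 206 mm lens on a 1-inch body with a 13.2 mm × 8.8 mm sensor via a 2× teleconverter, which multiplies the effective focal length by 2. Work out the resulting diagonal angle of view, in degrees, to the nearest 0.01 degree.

2.21°

Effective focal length f = 206 × 2 = 412 mm.
Sensor diagonal = √(13.2² + 8.8²) = √251.6800 ≈ 15.8644 mm.
α = 2·arctan(15.864 / (2 × 412)) = 2·arctan(0.01925) ≈ 2.2060°.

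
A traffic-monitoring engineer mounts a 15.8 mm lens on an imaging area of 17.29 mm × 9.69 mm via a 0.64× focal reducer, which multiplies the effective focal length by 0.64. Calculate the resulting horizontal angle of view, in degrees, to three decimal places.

Effective focal length f = 15.8 × 0.64 = 10.112 mm.
α = 2·arctan(17.29 / (2 × 10.112)) = 2·arctan(0.85492) ≈ 81.0559°.

81.056°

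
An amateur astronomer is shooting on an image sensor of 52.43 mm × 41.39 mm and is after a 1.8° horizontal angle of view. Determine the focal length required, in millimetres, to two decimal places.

From α = 2·arctan(w/2f) we get f = w / (2·tan(α/2)).
With w = 52.43 mm and α/2 = 0.9°, tan(α/2) ≈ 0.01571, so f ≈ 52.43 / 0.03142 ≈ 1668.7615 mm.

1668.76 mm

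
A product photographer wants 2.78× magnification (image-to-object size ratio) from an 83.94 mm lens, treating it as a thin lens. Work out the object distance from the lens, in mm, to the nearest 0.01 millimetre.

With m = dᵢ/dₒ and 1/f = 1/dₒ + 1/dᵢ, substituting dᵢ = m·dₒ gives 1/f = (1 + 1/m)/dₒ, hence dₒ = f·(1 + 1/m).
dₒ = 83.94 × (1 + 1/2.78) = 83.94 × 1.35971 ≈ 114.134 mm.

114.13 mm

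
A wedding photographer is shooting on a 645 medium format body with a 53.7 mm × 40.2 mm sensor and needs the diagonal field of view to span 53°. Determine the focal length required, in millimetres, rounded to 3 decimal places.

Sensor diagonal = √(53.7² + 40.2²) = √4499.7300 ≈ 67.0800 mm.
From α = 2·arctan(d/2f) we get f = d / (2·tan(α/2)).
With d = 67.0800 mm and α/2 = 26.5°, tan(α/2) ≈ 0.49858, so f ≈ 67.0800 / 0.99716 ≈ 67.2709 mm.

67.271 mm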